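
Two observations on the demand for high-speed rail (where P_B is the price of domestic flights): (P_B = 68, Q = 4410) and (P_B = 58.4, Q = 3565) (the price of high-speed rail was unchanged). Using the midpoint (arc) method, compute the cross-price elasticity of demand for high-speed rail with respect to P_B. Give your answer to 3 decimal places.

1.395

ΔQ_A = 3565 − 4410 = -845; ΔP_B = 58.4 − 68 = -9.6.
Midpoints: Q̄_A = 3987.5, P̄_B = 63.20.
ε = (ΔQ_A/Q̄_A)/(ΔP_B/P̄_B) = (-845/3987.5)/(-9.6/63.20) ≈ 1.395.
ε > 0: high-speed rail and domestic flights are substitutes.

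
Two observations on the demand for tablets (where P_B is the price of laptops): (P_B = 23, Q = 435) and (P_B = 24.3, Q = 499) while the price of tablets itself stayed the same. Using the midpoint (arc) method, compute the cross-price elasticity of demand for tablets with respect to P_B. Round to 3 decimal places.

ΔQ_A = 499 − 435 = 64; ΔP_B = 24.3 − 23 = 1.3.
Midpoints: Q̄_A = 467.0, P̄_B = 23.65.
ε = (ΔQ_A/Q̄_A)/(ΔP_B/P̄_B) = (64/467.0)/(1.3/23.65) ≈ 2.493.
ε > 0: tablets and laptops are substitutes.

2.493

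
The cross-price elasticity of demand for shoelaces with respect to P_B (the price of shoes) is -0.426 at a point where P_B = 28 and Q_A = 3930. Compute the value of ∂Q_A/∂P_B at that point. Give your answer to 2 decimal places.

-59.79

ε = (∂Q_A/∂P_B)·(P_B/Q_A) ⇒ ∂Q_A/∂P_B = ε·Q_A/P_B = -0.426 × 3930/28 ≈ -59.79.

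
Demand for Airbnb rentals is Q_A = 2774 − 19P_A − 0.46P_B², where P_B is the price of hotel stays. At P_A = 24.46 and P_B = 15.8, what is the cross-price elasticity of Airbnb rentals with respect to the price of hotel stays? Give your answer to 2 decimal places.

At P_A = 24.46 and P_B = 15.8: Q_A = 2194.426.
∂Q_A/∂P_B = -0.92P_B = -0.92(15.8) = -14.5360.
ε = (∂Q_A/∂P_B)(P_B/Q_A) = -14.5360 × (15.8/2194.426) ≈ -0.10.
ε < 0: complements.

-0.10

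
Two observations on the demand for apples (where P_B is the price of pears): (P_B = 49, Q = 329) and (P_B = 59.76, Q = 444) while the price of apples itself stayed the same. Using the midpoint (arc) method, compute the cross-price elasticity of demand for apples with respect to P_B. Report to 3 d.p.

ΔQ_A = 444 − 329 = 115; ΔP_B = 59.76 − 49 = 10.76.
Midpoints: Q̄_A = 386.5, P̄_B = 54.38.
ε = (ΔQ_A/Q̄_A)/(ΔP_B/P̄_B) = (115/386.5)/(10.76/54.38) ≈ 1.504.
ε > 0: apples and pears are substitutes.

1.504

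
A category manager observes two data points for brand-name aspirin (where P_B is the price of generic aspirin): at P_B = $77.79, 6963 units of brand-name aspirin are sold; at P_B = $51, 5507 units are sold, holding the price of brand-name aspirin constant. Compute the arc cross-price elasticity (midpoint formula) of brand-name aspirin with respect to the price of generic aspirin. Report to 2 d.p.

ΔQ_A = 5507 − 6963 = -1456; ΔP_B = 51 − 77.79 = -26.79.
Midpoints: Q̄_A = 6235.0, P̄_B = 64.40.
ε = (ΔQ_A/Q̄_A)/(ΔP_B/P̄_B) = (-1456/6235.0)/(-26.79/64.40) ≈ 0.56.
ε > 0: brand-name aspirin and generic aspirin are substitutes.

0.56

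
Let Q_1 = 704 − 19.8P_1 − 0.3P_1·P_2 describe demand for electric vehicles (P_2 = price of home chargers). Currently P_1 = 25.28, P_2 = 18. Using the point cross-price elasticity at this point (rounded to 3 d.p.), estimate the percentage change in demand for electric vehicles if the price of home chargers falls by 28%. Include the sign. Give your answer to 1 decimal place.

57.1%

At P_1 = 25.28, P_2 = 18: Q_1 = 66.944.
∂Q_1/∂P_2 = -0.3P_1 = -7.5840.
ε = (∂Q_1/∂P_2)(P_2/Q_1) = -7.5840 × 18/66.944 ≈ -2.039.
%ΔQ_1 ≈ ε × %ΔP_2 = -2.039 × (-28%) = 57.1%.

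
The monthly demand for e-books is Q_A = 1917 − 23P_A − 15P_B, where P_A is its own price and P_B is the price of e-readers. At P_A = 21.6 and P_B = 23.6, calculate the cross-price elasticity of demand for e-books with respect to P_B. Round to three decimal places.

At P_A = 21.6 and P_B = 23.6: Q_A = 1066.2.
∂Q_A/∂P_B = -15.
ε = (∂Q_A/∂P_B)(P_B/Q_A) = -15 × (23.6/1066.2) ≈ -0.332.
Since ε < 0, e-books and e-readers are complements.

-0.332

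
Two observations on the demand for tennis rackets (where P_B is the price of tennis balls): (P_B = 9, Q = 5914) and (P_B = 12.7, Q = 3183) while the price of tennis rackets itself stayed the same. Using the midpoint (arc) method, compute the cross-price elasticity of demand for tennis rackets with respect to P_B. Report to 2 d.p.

ΔQ_A = 3183 − 5914 = -2731; ΔP_B = 12.7 − 9 = 3.7.
Midpoints: Q̄_A = 4548.5, P̄_B = 10.85.
ε = (ΔQ_A/Q̄_A)/(ΔP_B/P̄_B) = (-2731/4548.5)/(3.7/10.85) ≈ -1.76.
ε < 0: tennis rackets and tennis balls are complements.

-1.76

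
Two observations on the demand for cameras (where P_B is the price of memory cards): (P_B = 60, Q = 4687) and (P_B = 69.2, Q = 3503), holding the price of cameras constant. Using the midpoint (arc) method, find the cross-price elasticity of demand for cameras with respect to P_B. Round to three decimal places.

-2.030

ΔQ_A = 3503 − 4687 = -1184; ΔP_B = 69.2 − 60 = 9.2.
Midpoints: Q̄_A = 4095.0, P̄_B = 64.60.
ε = (ΔQ_A/Q̄_A)/(ΔP_B/P̄_B) = (-1184/4095.0)/(9.2/64.60) ≈ -2.030.
ε < 0: cameras and memory cards are complements.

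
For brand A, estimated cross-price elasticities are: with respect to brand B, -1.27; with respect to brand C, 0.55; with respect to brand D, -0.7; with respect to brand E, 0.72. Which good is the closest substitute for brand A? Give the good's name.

Substitutes have ε > 0. Among the positive values, 0.72 (brand E) is largest.

brand E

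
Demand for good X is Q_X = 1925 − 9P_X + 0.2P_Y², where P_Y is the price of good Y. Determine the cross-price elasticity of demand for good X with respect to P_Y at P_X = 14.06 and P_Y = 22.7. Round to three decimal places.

0.108

At P_X = 14.06 and P_Y = 22.7: Q_X = 1901.518.
∂Q_X/∂P_Y = 0.4P_Y = 0.4(22.7) = 9.0800.
ε = (∂Q_X/∂P_Y)(P_Y/Q_X) = 9.0800 × (22.7/1901.518) ≈ 0.108.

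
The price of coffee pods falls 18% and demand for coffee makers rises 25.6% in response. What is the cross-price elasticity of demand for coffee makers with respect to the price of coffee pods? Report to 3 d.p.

ε = (%ΔQ of coffee makers) / (%ΔP of coffee pods) = (25.6%) / (-18%) ≈ -1.422.
Negative cross-price elasticity: complements.

-1.422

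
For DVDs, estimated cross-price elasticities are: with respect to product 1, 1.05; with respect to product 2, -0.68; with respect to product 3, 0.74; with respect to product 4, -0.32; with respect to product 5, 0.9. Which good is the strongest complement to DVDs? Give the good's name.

Complements have ε < 0. The most negative value is -0.68 (product 2).

product 2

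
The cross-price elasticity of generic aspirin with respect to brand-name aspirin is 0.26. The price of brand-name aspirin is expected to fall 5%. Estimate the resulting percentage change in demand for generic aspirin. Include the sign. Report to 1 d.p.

%ΔQ ≈ ε × %ΔP of brand-name aspirin = 0.26 × (-5%) = -1.3%.

-1.3%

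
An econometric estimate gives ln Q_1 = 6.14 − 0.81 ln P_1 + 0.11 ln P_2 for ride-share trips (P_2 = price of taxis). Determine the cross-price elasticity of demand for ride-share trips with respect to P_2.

In a log-linear (constant-elasticity) demand function, the coefficient on ln P_2 is the cross-price elasticity.
ε = 0.11. Positive, so ride-share trips and taxis are substitutes.

0.11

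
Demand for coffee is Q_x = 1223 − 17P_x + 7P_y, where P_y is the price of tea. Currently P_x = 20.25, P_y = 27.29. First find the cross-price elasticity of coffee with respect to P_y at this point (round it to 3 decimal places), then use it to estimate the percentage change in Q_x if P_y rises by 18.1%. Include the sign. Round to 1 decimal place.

At P_x = 20.25, P_y = 27.29: Q_x = 1069.78.
∂Q_x/∂P_y = 7.
ε = (∂Q_x/∂P_y)(P_y/Q_x) = 7.0000 × 27.29/1069.78 ≈ 0.179.
%ΔQ_x ≈ ε × %ΔP_y = 0.179 × (18.1%) = 3.2%.

3.2%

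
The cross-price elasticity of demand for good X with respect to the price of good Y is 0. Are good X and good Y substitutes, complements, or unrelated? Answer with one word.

ε = 0: demand for good X does not respond to good Y's price; the goods are unrelated.

unrelated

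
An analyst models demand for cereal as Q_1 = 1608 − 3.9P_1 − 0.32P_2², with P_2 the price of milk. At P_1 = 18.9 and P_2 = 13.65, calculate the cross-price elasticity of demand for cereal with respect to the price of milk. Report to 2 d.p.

At P_1 = 18.9 and P_2 = 13.65: Q_1 = 1474.667.
∂Q_1/∂P_2 = -0.64P_2 = -0.64(13.65) = -8.7360.
ε = (∂Q_1/∂P_2)(P_2/Q_1) = -8.7360 × (13.65/1474.667) ≈ -0.08.
ε < 0: complements.

-0.08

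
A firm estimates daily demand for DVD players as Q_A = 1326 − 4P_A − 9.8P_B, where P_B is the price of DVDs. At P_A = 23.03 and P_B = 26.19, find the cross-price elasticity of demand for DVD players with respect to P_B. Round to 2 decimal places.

-0.26

At P_A = 23.03 and P_B = 26.19: Q_A = 977.218.
∂Q_A/∂P_B = -9.8.
ε = (∂Q_A/∂P_B)(P_B/Q_A) = -9.8 × (26.19/977.218) ≈ -0.26.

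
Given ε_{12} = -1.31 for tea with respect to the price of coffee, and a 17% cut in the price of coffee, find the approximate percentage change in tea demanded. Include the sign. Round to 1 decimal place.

22.3%

%ΔQ ≈ ε × %ΔP of coffee = -1.31 × (-17%) = 22.3%.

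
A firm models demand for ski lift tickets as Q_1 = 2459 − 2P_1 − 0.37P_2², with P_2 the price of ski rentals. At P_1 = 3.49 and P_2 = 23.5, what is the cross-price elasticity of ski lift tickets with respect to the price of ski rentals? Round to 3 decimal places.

-0.182

At P_1 = 3.49 and P_2 = 23.5: Q_1 = 2247.688.
∂Q_1/∂P_2 = -0.74P_2 = -0.74(23.5) = -17.3900.
ε = (∂Q_1/∂P_2)(P_2/Q_1) = -17.3900 × (23.5/2247.688) ≈ -0.182.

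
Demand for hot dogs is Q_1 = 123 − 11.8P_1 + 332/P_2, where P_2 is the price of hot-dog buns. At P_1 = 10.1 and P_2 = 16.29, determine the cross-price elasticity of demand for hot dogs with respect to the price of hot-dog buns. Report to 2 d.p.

-0.84

At P_1 = 10.1 and P_2 = 16.29: Q_1 = 24.201.
∂Q_1/∂P_2 = −332/P_2² = -1.2511.
ε = (∂Q_1/∂P_2)(P_2/Q_1) = -1.2511 × (16.29/24.201) ≈ -0.84.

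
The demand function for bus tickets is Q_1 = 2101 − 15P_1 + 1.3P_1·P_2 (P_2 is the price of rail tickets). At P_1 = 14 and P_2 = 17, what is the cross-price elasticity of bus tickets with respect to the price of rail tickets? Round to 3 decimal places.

At P_1 = 14 and P_2 = 17: Q_1 = 2200.4.
∂Q_1/∂P_2 = 1.3P_1 = 1.3(14) = 18.2000.
ε = (∂Q_1/∂P_2)(P_2/Q_1) = 18.2000 × (17/2200.4) ≈ 0.141.
ε > 0: substitutes.

0.141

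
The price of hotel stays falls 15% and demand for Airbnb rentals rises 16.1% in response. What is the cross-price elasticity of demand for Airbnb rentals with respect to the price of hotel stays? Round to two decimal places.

-1.07

ε = (%ΔQ of Airbnb rentals) / (%ΔP of hotel stays) = (16.1%) / (-15%) ≈ -1.07.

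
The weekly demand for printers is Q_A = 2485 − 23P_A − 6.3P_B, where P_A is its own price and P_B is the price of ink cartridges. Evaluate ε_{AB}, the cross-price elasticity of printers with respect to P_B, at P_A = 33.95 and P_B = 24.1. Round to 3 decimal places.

At P_A = 33.95 and P_B = 24.1: Q_A = 1552.32.
∂Q_A/∂P_B = -6.3.
ε = (∂Q_A/∂P_B)(P_B/Q_A) = -6.3 × (24.1/1552.32) ≈ -0.098.

-0.098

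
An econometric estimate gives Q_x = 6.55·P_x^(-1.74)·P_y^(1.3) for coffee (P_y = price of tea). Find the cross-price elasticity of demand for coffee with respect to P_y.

In a log-linear (constant-elasticity) demand function, the coefficient on the exponent of P_y is the cross-price elasticity.
ε = 1.30. Positive, so coffee and tea are substitutes.

1.30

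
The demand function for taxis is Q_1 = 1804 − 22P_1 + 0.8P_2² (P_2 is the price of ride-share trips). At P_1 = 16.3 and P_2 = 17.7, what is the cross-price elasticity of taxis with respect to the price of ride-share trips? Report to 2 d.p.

0.30

At P_1 = 16.3 and P_2 = 17.7: Q_1 = 1696.032.
∂Q_1/∂P_2 = 1.6P_2 = 1.6(17.7) = 28.3200.
ε = (∂Q_1/∂P_2)(P_2/Q_1) = 28.3200 × (17.7/1696.032) ≈ 0.30.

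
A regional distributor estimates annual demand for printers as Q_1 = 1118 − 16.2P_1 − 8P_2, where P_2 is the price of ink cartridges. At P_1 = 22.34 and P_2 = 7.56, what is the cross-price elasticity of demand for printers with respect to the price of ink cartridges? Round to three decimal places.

-0.087

At P_1 = 22.34 and P_2 = 7.56: Q_1 = 695.612.
∂Q_1/∂P_2 = -8.
ε = (∂Q_1/∂P_2)(P_2/Q_1) = -8 × (7.56/695.612) ≈ -0.087.
Since ε < 0, printers and ink cartridges are complements.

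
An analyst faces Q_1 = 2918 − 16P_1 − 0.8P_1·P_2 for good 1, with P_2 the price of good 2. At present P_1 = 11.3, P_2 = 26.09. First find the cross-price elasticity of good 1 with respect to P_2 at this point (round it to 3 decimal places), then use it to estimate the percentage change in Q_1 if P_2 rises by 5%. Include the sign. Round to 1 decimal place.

At P_1 = 11.3, P_2 = 26.09: Q_1 = 2501.346.
∂Q_1/∂P_2 = -0.8P_1 = -9.0400.
ε = (∂Q_1/∂P_2)(P_2/Q_1) = -9.0400 × 26.09/2501.346 ≈ -0.094.
%ΔQ_1 ≈ ε × %ΔP_2 = -0.094 × (5%) = -0.5%.

-0.5%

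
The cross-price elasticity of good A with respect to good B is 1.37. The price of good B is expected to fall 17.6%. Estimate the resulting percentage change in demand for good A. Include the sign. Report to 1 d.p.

%ΔQ ≈ ε × %ΔP of good B = 1.37 × (-17.6%) = -24.1%.
Demand for good A falls by about 24.1%.

-24.1%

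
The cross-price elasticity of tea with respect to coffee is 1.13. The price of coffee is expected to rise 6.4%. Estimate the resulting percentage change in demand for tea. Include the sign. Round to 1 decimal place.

7.2%

%ΔQ ≈ ε × %ΔP of coffee = 1.13 × (6.4%) = 7.2%.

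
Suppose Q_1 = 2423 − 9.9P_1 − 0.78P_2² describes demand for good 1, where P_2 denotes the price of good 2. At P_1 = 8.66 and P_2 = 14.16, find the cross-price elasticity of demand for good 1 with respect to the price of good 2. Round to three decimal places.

At P_1 = 8.66 and P_2 = 14.16: Q_1 = 2180.872.
∂Q_1/∂P_2 = -1.56P_2 = -1.56(14.16) = -22.0896.
ε = (∂Q_1/∂P_2)(P_2/Q_1) = -22.0896 × (14.16/2180.872) ≈ -0.143.

-0.143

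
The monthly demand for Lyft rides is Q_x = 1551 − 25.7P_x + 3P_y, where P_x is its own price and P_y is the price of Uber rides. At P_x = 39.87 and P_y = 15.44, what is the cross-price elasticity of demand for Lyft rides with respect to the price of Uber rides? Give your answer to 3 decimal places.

At P_x = 39.87 and P_y = 15.44: Q_x = 572.661.
∂Q_x/∂P_y = 3.
ε = (∂Q_x/∂P_y)(P_y/Q_x) = 3 × (15.44/572.661) ≈ 0.081.
Since ε > 0, Lyft rides and Uber rides are substitutes.

0.081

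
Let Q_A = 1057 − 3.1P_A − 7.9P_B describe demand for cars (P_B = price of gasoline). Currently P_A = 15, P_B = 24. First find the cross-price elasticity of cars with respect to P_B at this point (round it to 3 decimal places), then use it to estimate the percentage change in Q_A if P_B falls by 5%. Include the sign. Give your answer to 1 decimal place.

At P_A = 15, P_B = 24: Q_A = 820.9.
∂Q_A/∂P_B = -7.9.
ε = (∂Q_A/∂P_B)(P_B/Q_A) = -7.9000 × 24/820.9 ≈ -0.231.
%ΔQ_A ≈ ε × %ΔP_B = -0.231 × (-5%) = 1.2%.

1.2%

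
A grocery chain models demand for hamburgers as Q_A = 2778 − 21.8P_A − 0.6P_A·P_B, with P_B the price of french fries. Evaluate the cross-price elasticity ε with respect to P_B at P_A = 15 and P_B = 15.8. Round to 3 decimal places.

At P_A = 15 and P_B = 15.8: Q_A = 2308.8.
∂Q_A/∂P_B = -0.6P_A = -0.6(15) = -9.0000.
ε = (∂Q_A/∂P_B)(P_B/Q_A) = -9.0000 × (15.8/2308.8) ≈ -0.062.
ε < 0: complements.

-0.062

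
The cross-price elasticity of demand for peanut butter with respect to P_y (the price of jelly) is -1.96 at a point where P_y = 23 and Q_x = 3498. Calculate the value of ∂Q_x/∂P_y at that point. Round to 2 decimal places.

-298.09

ε = (∂Q_x/∂P_y)·(P_y/Q_x) ⇒ ∂Q_x/∂P_y = ε·Q_x/P_y = -1.96 × 3498/23 ≈ -298.09.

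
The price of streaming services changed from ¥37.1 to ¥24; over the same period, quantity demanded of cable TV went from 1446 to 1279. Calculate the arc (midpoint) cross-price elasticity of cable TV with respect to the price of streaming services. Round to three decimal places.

ΔQ_A = 1279 − 1446 = -167; ΔP_B = 24 − 37.1 = -13.1.
Midpoints: Q̄_A = 1362.5, P̄_B = 30.55.
ε = (ΔQ_A/Q̄_A)/(ΔP_B/P̄_B) = (-167/1362.5)/(-13.1/30.55) ≈ 0.286.

0.286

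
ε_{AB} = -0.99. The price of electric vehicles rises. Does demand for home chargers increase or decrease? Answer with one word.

decrease

ε < 0 and the price of electric vehicles rises, so the quantity of home chargers moves in the opposite direction: it decreases.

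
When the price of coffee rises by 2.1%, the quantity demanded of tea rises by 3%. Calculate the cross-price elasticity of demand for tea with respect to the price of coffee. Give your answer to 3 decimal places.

ε = (%ΔQ of tea) / (%ΔP of coffee) = (3%) / (2.1%) ≈ 1.429.
Positive cross-price elasticity: substitutes.

1.429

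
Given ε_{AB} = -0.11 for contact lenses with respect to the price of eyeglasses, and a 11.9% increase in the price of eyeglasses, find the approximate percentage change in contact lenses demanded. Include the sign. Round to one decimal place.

%ΔQ ≈ ε × %ΔP of eyeglasses = -0.11 × (11.9%) = -1.3%.
Demand for contact lenses falls by about 1.3%.

-1.3%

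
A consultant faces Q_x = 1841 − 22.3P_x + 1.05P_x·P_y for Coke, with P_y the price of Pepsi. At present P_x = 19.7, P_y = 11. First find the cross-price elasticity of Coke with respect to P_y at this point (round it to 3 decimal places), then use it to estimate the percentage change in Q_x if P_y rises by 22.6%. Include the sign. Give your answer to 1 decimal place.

3.2%

At P_x = 19.7, P_y = 11: Q_x = 1629.225.
∂Q_x/∂P_y = 1.05P_x = 20.6850.
ε = (∂Q_x/∂P_y)(P_y/Q_x) = 20.6850 × 11/1629.225 ≈ 0.140.
%ΔQ_x ≈ ε × %ΔP_y = 0.140 × (22.6%) = 3.2%.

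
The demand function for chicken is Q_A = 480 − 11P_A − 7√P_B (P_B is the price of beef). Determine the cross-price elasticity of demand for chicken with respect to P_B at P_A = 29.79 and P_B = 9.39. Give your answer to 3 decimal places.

At P_A = 29.79 and P_B = 9.39: Q_A = 130.860.
∂Q_A/∂P_B = -7/(2√P_B) = -7/(2√9.39) = -1.1422.
ε = (∂Q_A/∂P_B)(P_B/Q_A) = -1.1422 × (9.39/130.860) ≈ -0.082.

-0.082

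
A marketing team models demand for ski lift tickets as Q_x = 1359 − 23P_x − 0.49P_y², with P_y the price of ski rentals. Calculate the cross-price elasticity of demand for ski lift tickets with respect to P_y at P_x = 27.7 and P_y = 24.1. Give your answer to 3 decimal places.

-1.302

At P_x = 27.7 and P_y = 24.1: Q_x = 437.303.
∂Q_x/∂P_y = -0.98P_y = -0.98(24.1) = -23.6180.
ε = (∂Q_x/∂P_y)(P_y/Q_x) = -23.6180 × (24.1/437.303) ≈ -1.302.
ε < 0: complements.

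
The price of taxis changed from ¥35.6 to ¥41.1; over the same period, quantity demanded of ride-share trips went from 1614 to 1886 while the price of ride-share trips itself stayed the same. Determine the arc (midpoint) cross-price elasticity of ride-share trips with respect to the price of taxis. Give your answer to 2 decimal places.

ΔQ_A = 1886 − 1614 = 272; ΔP_B = 41.1 − 35.6 = 5.5.
Midpoints: Q̄_A = 1750.0, P̄_B = 38.35.
ε = (ΔQ_A/Q̄_A)/(ΔP_B/P̄_B) = (272/1750.0)/(5.5/38.35) ≈ 1.08.

1.08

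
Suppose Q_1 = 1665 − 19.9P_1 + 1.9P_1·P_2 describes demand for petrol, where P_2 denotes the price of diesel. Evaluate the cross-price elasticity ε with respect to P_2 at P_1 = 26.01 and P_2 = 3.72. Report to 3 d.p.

0.138

At P_1 = 26.01 and P_2 = 3.72: Q_1 = 1331.240.
∂Q_1/∂P_2 = 1.9P_1 = 1.9(26.01) = 49.4190.
ε = (∂Q_1/∂P_2)(P_2/Q_1) = 49.4190 × (3.72/1331.240) ≈ 0.138.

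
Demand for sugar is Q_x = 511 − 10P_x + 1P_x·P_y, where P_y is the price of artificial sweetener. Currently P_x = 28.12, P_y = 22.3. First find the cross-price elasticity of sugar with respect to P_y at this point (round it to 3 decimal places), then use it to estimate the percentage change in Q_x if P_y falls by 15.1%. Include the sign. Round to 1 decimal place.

At P_x = 28.12, P_y = 22.3: Q_x = 856.876.
∂Q_x/∂P_y = 1P_x = 28.1200.
ε = (∂Q_x/∂P_y)(P_y/Q_x) = 28.1200 × 22.3/856.876 ≈ 0.732.
%ΔQ_x ≈ ε × %ΔP_y = 0.732 × (-15.1%) = -11.1%.

-11.1%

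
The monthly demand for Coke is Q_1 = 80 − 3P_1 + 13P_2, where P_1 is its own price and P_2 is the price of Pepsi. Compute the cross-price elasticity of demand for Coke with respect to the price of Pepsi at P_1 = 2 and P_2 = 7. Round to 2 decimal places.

0.55

At P_1 = 2 and P_2 = 7: Q_1 = 165.
∂Q_1/∂P_2 = 13.
ε = (∂Q_1/∂P_2)(P_2/Q_1) = 13 × (7/165) ≈ 0.55.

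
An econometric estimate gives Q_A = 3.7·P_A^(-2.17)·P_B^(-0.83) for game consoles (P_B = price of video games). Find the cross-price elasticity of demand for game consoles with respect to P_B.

In a log-linear (constant-elasticity) demand function, the coefficient on the exponent of P_B is the cross-price elasticity.
ε = -0.83. Negative, so game consoles and video games are complements.

-0.83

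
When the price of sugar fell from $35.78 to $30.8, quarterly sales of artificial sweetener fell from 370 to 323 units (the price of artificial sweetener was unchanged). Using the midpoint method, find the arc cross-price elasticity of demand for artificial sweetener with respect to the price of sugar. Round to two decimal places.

ΔQ_A = 323 − 370 = -47; ΔP_B = 30.8 − 35.78 = -4.98.
Midpoints: Q̄_A = 346.5, P̄_B = 33.29.
ε = (ΔQ_A/Q̄_A)/(ΔP_B/P̄_B) = (-47/346.5)/(-4.98/33.29) ≈ 0.91.
ε > 0: artificial sweetener and sugar are substitutes.

0.91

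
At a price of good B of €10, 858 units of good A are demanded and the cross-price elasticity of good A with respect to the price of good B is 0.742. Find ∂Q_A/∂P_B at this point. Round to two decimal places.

ε = (∂Q_A/∂P_B)·(P_B/Q_A) ⇒ ∂Q_A/∂P_B = ε·Q_A/P_B = 0.742 × 858/10 ≈ 63.66.

63.66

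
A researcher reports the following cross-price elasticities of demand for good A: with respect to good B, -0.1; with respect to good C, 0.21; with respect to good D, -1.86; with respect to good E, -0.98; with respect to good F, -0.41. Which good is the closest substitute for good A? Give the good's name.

good C

Substitutes have ε > 0. Among the positive values, 0.21 (good C) is largest.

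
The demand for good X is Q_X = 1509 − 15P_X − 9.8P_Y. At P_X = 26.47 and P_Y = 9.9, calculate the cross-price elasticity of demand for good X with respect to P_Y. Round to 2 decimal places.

At P_X = 26.47 and P_Y = 9.9: Q_X = 1014.93.
∂Q_X/∂P_Y = -9.8.
ε = (∂Q_X/∂P_Y)(P_Y/Q_X) = -9.8 × (9.9/1014.93) ≈ -0.10.
Since ε < 0, good X and good Y are complements.

-0.10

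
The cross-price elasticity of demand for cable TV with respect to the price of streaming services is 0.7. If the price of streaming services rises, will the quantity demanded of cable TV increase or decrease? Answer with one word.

increase

ε > 0 and the price of streaming services rises, so the quantity of cable TV moves in the same direction: it increases.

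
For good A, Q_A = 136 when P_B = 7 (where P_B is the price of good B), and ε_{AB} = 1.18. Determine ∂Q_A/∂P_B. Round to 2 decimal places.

ε = (∂Q_A/∂P_B)·(P_B/Q_A) ⇒ ∂Q_A/∂P_B = ε·Q_A/P_B = 1.18 × 136/7 ≈ 22.93.

22.93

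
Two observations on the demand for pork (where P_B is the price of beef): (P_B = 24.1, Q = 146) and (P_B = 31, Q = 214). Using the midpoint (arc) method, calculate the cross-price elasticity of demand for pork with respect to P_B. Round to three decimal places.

ΔQ_A = 214 − 146 = 68; ΔP_B = 31 − 24.1 = 6.9.
Midpoints: Q̄_A = 180.0, P̄_B = 27.55.
ε = (ΔQ_A/Q̄_A)/(ΔP_B/P̄_B) = (68/180.0)/(6.9/27.55) ≈ 1.508.

1.508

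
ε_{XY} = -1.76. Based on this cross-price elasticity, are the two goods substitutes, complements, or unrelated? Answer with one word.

ε = -1.76 < 0, so a higher price of good Y lowers demand for good X: complements.

complements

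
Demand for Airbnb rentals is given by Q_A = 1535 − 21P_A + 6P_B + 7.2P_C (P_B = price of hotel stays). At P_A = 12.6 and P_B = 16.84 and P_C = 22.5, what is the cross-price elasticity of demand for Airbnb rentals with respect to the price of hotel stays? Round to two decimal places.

0.07

At P_A = 12.6 and P_B = 16.84 and P_C = 22.5: Q_A = 1533.44.
∂Q_A/∂P_B = 6.
ε = (∂Q_A/∂P_B)(P_B/Q_A) = 6 × (16.84/1533.44) ≈ 0.07.
Since ε > 0, Airbnb rentals and hotel stays are substitutes.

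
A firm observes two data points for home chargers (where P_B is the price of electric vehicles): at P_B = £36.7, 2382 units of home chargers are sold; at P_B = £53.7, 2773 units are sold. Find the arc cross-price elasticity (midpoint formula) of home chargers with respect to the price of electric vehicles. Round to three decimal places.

0.403

ΔQ_A = 2773 − 2382 = 391; ΔP_B = 53.7 − 36.7 = 17.
Midpoints: Q̄_A = 2577.5, P̄_B = 45.20.
ε = (ΔQ_A/Q̄_A)/(ΔP_B/P̄_B) = (391/2577.5)/(17/45.20) ≈ 0.403.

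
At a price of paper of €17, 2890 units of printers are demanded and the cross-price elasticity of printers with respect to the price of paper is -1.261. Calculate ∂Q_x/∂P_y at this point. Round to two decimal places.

ε = (∂Q_x/∂P_y)·(P_y/Q_x) ⇒ ∂Q_x/∂P_y = ε·Q_x/P_y = -1.261 × 2890/17 ≈ -214.37.

-214.37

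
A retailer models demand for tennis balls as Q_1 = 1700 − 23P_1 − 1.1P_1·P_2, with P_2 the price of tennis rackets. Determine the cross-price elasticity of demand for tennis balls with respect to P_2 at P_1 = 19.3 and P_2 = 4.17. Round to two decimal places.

-0.08

At P_1 = 19.3 and P_2 = 4.17: Q_1 = 1167.571.
∂Q_1/∂P_2 = -1.1P_1 = -1.1(19.3) = -21.2300.
ε = (∂Q_1/∂P_2)(P_2/Q_1) = -21.2300 × (4.17/1167.571) ≈ -0.08.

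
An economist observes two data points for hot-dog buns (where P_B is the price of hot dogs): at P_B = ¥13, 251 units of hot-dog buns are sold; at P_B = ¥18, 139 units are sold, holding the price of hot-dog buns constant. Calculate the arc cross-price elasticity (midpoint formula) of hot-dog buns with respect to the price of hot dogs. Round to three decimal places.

-1.781

ΔQ_A = 139 − 251 = -112; ΔP_B = 18 − 13 = 5.
Midpoints: Q̄_A = 195.0, P̄_B = 15.50.
ε = (ΔQ_A/Q̄_A)/(ΔP_B/P̄_B) = (-112/195.0)/(5/15.50) ≈ -1.781.
ε < 0: hot-dog buns and hot dogs are complements.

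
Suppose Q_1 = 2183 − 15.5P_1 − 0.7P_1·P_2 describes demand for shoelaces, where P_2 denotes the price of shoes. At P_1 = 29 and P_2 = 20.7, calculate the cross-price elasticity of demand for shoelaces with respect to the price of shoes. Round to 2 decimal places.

At P_1 = 29 and P_2 = 20.7: Q_1 = 1313.29.
∂Q_1/∂P_2 = -0.7P_1 = -0.7(29) = -20.3000.
ε = (∂Q_1/∂P_2)(P_2/Q_1) = -20.3000 × (20.7/1313.29) ≈ -0.32.
ε < 0: complements.

-0.32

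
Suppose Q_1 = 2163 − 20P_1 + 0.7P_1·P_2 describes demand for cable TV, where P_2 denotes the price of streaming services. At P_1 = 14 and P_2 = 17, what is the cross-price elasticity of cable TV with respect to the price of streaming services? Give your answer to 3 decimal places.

0.081

At P_1 = 14 and P_2 = 17: Q_1 = 2049.6.
∂Q_1/∂P_2 = 0.7P_1 = 0.7(14) = 9.8000.
ε = (∂Q_1/∂P_2)(P_2/Q_1) = 9.8000 × (17/2049.6) ≈ 0.081.
ε > 0: substitutes.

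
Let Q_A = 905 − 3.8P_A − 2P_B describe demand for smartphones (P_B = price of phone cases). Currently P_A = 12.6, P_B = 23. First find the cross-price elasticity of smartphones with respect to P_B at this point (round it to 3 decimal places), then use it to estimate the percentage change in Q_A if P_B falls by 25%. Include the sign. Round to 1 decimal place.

At P_A = 12.6, P_B = 23: Q_A = 811.12.
∂Q_A/∂P_B = -2.
ε = (∂Q_A/∂P_B)(P_B/Q_A) = -2.0000 × 23/811.12 ≈ -0.057.
%ΔQ_A ≈ ε × %ΔP_B = -0.057 × (-25%) = 1.4%.

1.4%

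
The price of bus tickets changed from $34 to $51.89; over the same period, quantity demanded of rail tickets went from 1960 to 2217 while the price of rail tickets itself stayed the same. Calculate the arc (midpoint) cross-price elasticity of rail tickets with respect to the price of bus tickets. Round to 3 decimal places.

ΔQ_A = 2217 − 1960 = 257; ΔP_B = 51.89 − 34 = 17.89.
Midpoints: Q̄_A = 2088.5, P̄_B = 42.95.
ε = (ΔQ_A/Q̄_A)/(ΔP_B/P̄_B) = (257/2088.5)/(17.89/42.95) ≈ 0.295.
ε > 0: rail tickets and bus tickets are substitutes.

0.295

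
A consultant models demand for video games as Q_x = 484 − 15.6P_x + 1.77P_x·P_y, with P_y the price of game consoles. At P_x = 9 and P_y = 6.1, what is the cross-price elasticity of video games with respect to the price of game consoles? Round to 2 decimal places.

0.22

At P_x = 9 and P_y = 6.1: Q_x = 440.773.
∂Q_x/∂P_y = 1.77P_x = 1.77(9) = 15.9300.
ε = (∂Q_x/∂P_y)(P_y/Q_x) = 15.9300 × (6.1/440.773) ≈ 0.22.
ε > 0: substitutes.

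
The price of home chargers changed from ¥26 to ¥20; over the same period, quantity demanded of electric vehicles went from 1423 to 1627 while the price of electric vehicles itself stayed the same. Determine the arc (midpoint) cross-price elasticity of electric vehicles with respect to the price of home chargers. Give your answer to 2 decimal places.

ΔQ_A = 1627 − 1423 = 204; ΔP_B = 20 − 26 = -6.
Midpoints: Q̄_A = 1525.0, P̄_B = 23.00.
ε = (ΔQ_A/Q̄_A)/(ΔP_B/P̄_B) = (204/1525.0)/(-6/23.00) ≈ -0.51.

-0.51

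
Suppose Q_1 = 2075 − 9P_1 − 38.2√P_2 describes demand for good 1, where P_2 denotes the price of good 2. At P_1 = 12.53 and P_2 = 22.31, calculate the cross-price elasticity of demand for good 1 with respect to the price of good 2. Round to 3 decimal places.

At P_1 = 12.53 and P_2 = 22.31: Q_1 = 1781.798.
∂Q_1/∂P_2 = -38.2/(2√P_2) = -38.2/(2√22.31) = -4.0437.
ε = (∂Q_1/∂P_2)(P_2/Q_1) = -4.0437 × (22.31/1781.798) ≈ -0.051.
ε < 0: complements.

-0.051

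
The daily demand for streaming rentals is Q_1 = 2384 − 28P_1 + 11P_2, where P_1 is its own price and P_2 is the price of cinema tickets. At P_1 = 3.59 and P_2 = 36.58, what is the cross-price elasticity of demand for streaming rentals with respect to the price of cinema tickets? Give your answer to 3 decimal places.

0.150

At P_1 = 3.59 and P_2 = 36.58: Q_1 = 2685.86.
∂Q_1/∂P_2 = 11.
ε = (∂Q_1/∂P_2)(P_2/Q_1) = 11 × (36.58/2685.86) ≈ 0.150.
Since ε > 0, streaming rentals and cinema tickets are substitutes.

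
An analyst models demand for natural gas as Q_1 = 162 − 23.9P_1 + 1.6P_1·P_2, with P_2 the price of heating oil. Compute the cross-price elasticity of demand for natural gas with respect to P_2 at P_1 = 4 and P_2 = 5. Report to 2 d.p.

At P_1 = 4 and P_2 = 5: Q_1 = 98.4.
∂Q_1/∂P_2 = 1.6P_1 = 1.6(4) = 6.4000.
ε = (∂Q_1/∂P_2)(P_2/Q_1) = 6.4000 × (5/98.4) ≈ 0.33.

0.33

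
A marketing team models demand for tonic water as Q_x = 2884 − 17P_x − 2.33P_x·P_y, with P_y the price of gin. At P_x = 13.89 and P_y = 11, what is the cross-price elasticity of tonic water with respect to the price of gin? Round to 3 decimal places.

At P_x = 13.89 and P_y = 11: Q_x = 2291.869.
∂Q_x/∂P_y = -2.33P_x = -2.33(13.89) = -32.3637.
ε = (∂Q_x/∂P_y)(P_y/Q_x) = -32.3637 × (11/2291.869) ≈ -0.155.

-0.155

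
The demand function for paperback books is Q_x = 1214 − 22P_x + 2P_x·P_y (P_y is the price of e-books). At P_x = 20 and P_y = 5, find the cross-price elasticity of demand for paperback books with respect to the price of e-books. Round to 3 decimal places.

At P_x = 20 and P_y = 5: Q_x = 974.
∂Q_x/∂P_y = 2P_x = 2(20) = 40.0000.
ε = (∂Q_x/∂P_y)(P_y/Q_x) = 40.0000 × (5/974) ≈ 0.205.

0.205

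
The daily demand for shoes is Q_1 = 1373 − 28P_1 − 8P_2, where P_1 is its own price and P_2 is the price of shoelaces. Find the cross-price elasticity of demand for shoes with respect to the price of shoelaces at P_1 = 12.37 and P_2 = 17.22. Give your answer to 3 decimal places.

-0.155

At P_1 = 12.37 and P_2 = 17.22: Q_1 = 888.88.
∂Q_1/∂P_2 = -8.
ε = (∂Q_1/∂P_2)(P_2/Q_1) = -8 × (17.22/888.88) ≈ -0.155.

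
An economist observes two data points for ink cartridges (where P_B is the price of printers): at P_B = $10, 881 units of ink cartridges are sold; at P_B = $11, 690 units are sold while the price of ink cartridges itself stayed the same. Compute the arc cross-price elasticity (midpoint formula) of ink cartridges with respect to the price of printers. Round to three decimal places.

ΔQ_A = 690 − 881 = -191; ΔP_B = 11 − 10 = 1.
Midpoints: Q̄_A = 785.5, P̄_B = 10.50.
ε = (ΔQ_A/Q̄_A)/(ΔP_B/P̄_B) = (-191/785.5)/(1/10.50) ≈ -2.553.
ε < 0: ink cartridges and printers are complements.

-2.553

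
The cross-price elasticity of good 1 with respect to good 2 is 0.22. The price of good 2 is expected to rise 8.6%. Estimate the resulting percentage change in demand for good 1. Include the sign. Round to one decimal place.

1.9%

%ΔQ ≈ ε × %ΔP of good 2 = 0.22 × (8.6%) = 1.9%.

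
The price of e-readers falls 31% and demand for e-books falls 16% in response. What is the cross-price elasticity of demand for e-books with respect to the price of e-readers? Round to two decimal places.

ε = (%ΔQ of e-books) / (%ΔP of e-readers) = (-16%) / (-31%) ≈ 0.52.
Positive cross-price elasticity: substitutes.

0.52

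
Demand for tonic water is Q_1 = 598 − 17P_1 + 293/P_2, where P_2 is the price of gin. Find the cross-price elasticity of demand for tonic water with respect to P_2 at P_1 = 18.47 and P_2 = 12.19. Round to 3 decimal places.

At P_1 = 18.47 and P_2 = 12.19: Q_1 = 308.046.
∂Q_1/∂P_2 = −293/P_2² = -1.9718.
ε = (∂Q_1/∂P_2)(P_2/Q_1) = -1.9718 × (12.19/308.046) ≈ -0.078.
ε < 0: complements.

-0.078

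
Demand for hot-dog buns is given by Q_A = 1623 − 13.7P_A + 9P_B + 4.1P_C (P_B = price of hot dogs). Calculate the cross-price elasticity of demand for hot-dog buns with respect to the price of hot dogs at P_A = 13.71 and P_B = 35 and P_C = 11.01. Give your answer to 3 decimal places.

0.175

At P_A = 13.71 and P_B = 35 and P_C = 11.01: Q_A = 1795.314.
∂Q_A/∂P_B = 9.
ε = (∂Q_A/∂P_B)(P_B/Q_A) = 9 × (35/1795.314) ≈ 0.175.
Since ε > 0, hot-dog buns and hot dogs are substitutes.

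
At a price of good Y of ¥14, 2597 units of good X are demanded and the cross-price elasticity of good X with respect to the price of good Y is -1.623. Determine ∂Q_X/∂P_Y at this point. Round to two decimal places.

-301.07

ε = (∂Q_X/∂P_Y)·(P_Y/Q_X) ⇒ ∂Q_X/∂P_Y = ε·Q_X/P_Y = -1.623 × 2597/14 ≈ -301.07.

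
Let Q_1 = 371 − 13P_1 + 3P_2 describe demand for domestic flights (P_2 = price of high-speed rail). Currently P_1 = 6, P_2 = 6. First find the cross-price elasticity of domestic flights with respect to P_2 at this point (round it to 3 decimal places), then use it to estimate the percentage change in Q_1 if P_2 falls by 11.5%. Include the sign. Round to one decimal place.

At P_1 = 6, P_2 = 6: Q_1 = 311.
∂Q_1/∂P_2 = 3.
ε = (∂Q_1/∂P_2)(P_2/Q_1) = 3.0000 × 6/311 ≈ 0.058.
%ΔQ_1 ≈ ε × %ΔP_2 = 0.058 × (-11.5%) = -0.7%.

-0.7%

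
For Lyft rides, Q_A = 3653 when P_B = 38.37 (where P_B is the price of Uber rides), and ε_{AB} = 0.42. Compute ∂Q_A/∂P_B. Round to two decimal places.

39.99

ε = (∂Q_A/∂P_B)·(P_B/Q_A) ⇒ ∂Q_A/∂P_B = ε·Q_A/P_B = 0.42 × 3653/38.37 ≈ 39.99.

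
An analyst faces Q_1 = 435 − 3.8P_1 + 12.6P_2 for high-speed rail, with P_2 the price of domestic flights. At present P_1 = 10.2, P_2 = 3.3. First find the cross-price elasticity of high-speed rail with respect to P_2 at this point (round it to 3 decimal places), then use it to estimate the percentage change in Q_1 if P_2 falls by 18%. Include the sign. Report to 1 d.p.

-1.7%

At P_1 = 10.2, P_2 = 3.3: Q_1 = 437.82.
∂Q_1/∂P_2 = 12.6.
ε = (∂Q_1/∂P_2)(P_2/Q_1) = 12.6000 × 3.3/437.82 ≈ 0.095.
%ΔQ_1 ≈ ε × %ΔP_2 = 0.095 × (-18%) = -1.7%.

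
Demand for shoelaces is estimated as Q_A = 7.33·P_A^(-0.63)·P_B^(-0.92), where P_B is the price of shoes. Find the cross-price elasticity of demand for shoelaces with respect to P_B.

In a log-linear (constant-elasticity) demand function, the coefficient on the exponent of P_B is the cross-price elasticity.
ε = -0.92. Negative, so shoelaces and shoes are complements.

-0.92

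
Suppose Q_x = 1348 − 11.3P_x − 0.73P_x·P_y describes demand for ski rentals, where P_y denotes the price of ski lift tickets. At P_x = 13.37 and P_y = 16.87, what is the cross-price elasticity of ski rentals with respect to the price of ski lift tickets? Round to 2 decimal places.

At P_x = 13.37 and P_y = 16.87: Q_x = 1032.266.
∂Q_x/∂P_y = -0.73P_x = -0.73(13.37) = -9.7601.
ε = (∂Q_x/∂P_y)(P_y/Q_x) = -9.7601 × (16.87/1032.266) ≈ -0.16.

-0.16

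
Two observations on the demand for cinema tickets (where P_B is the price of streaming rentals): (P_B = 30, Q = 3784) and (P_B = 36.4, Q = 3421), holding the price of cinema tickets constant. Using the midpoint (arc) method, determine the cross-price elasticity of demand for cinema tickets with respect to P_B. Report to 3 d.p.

ΔQ_A = 3421 − 3784 = -363; ΔP_B = 36.4 − 30 = 6.4.
Midpoints: Q̄_A = 3602.5, P̄_B = 33.20.
ε = (ΔQ_A/Q̄_A)/(ΔP_B/P̄_B) = (-363/3602.5)/(6.4/33.20) ≈ -0.523.

-0.523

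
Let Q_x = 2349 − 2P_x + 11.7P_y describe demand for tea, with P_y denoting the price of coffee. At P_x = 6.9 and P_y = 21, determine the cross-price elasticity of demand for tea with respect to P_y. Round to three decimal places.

At P_x = 6.9 and P_y = 21: Q_x = 2580.9.
∂Q_x/∂P_y = 11.7.
ε = (∂Q_x/∂P_y)(P_y/Q_x) = 11.7 × (21/2580.9) ≈ 0.095.

0.095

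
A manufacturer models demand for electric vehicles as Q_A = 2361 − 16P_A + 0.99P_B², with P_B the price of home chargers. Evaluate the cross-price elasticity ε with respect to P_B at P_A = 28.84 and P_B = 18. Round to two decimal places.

At P_A = 28.84 and P_B = 18: Q_A = 2220.32.
∂Q_A/∂P_B = 1.98P_B = 1.98(18) = 35.6400.
ε = (∂Q_A/∂P_B)(P_B/Q_A) = 35.6400 × (18/2220.32) ≈ 0.29.
ε > 0: substitutes.

0.29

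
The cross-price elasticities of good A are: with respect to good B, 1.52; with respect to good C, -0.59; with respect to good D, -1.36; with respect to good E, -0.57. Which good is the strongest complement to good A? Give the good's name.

good D

Complements have ε < 0. The most negative value is -1.36 (good D).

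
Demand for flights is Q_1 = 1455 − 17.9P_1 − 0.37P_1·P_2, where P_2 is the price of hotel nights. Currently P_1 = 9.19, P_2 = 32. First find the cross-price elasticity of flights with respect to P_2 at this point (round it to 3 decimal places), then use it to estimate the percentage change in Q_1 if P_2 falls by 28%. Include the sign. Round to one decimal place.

2.6%

At P_1 = 9.19, P_2 = 32: Q_1 = 1181.689.
∂Q_1/∂P_2 = -0.37P_1 = -3.4003.
ε = (∂Q_1/∂P_2)(P_2/Q_1) = -3.4003 × 32/1181.689 ≈ -0.092.
%ΔQ_1 ≈ ε × %ΔP_2 = -0.092 × (-28%) = 2.6%.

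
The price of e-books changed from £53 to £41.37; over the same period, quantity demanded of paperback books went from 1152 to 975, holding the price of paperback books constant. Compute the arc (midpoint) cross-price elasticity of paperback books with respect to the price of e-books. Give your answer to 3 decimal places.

ΔQ_A = 975 − 1152 = -177; ΔP_B = 41.37 − 53 = -11.63.
Midpoints: Q̄_A = 1063.5, P̄_B = 47.19.
ε = (ΔQ_A/Q̄_A)/(ΔP_B/P̄_B) = (-177/1063.5)/(-11.63/47.19) ≈ 0.675.
ε > 0: paperback books and e-books are substitutes.

0.675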